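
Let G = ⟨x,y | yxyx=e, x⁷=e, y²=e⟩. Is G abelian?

x·y = xy but y·x = x⁶y, so x·y ≠ y·x and G is not abelian.

Answer: No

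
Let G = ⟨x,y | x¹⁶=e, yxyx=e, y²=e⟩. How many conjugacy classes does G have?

The conjugacy classes (representative and size) are:
  [e] (size 1), [x¹⁵] (size 2), [x²] (size 2), [x³] (size 2), [x¹²] (size 2), [x⁵] (size 2), [x⁶] (size 2), [x⁷] (size 2), [x⁸] (size 1), [x²y] (size 8), [x¹⁵y] (size 8).
Class equation: 1 + 2 + 2 + 2 + 2 + 2 + 2 + 2 + 1 + 8 + 8 = 32 = |G|. So G has 11 conjugacy classes.

Answer: 11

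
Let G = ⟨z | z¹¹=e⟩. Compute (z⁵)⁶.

Compute successive powers of (z⁵), reducing at each step:
  (z⁵)²: (z⁵) · z⁵ = z¹⁰
  (z⁵)³: (z¹⁰) · z⁵ = z⁴
  (z⁵)⁴: (z⁴) · z⁵ = z⁹
  (z⁵)⁵: (z⁹) · z⁵ = z³
  (z⁵)⁶: (z³) · z⁵ = z⁸

Answer: z⁸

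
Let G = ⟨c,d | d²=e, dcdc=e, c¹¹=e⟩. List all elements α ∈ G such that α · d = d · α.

⟨d⟩ ⊆ C_G(d) since powers of d commute with d; so |C_G(d)| ≥ |⟨d⟩| = 2.
By orbit–stabilizer, |C_G(d)| = |G| / |conj. class of d| = 22 / 11 = 2.
The 2 elements commuting with d are {e, d}.

Answer: {e, d}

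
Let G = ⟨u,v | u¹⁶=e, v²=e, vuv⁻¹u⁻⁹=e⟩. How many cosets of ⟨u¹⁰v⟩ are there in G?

First find ord(u¹⁰v) by computing successive powers:
  (u¹⁰v)¹ = u¹⁰v, (u¹⁰v)² = u⁴, (u¹⁰v)³ = u¹⁴v, (u¹⁰v)⁴ = u⁸, (u¹⁰v)⁵ = u²v, (u¹⁰v)⁶ = u¹², (u¹⁰v)⁷ = u⁶v, (u¹⁰v)⁸ = e.
So |⟨u¹⁰v⟩| = ord(u¹⁰v) = 8. With |G| = 32, by Lagrange [G : ⟨u¹⁰v⟩] = 32/8 = 4.

Answer: 4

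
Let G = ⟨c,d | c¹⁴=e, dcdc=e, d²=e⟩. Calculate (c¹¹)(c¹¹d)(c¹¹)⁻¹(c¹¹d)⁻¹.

[(c¹¹), (c¹¹d)] = (c¹¹)·(c¹¹d)·(c¹¹)⁻¹·(c¹¹d)⁻¹.
  (c¹¹) · (c¹¹d) = c⁸d
  (c⁸d) · (c³) = c⁵d
  (c⁵d) · (c¹¹d) = c⁸

Answer: c⁸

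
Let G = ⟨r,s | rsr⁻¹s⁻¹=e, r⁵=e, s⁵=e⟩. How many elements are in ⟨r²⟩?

|⟨r²⟩| equals the order of r². Compute successive powers until reaching e:
  (r²)¹ = r², (r²)² = r⁴, (r²)³ = r, (r²)⁴ = r³, (r²)⁵ = e.
The smallest positive k with (r²)ᵏ = e is 5, so |⟨r²⟩| = 5.

Answer: 5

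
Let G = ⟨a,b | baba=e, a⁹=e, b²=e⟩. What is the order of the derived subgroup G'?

G' = [G, G] is generated by all commutators. The generator-pair commutators are: [a, b] = a².
The subgroup they normally generate is {e, a, a², a³, a⁴, a⁵, a⁶, a⁷, a⁸}, of order 9.
Check: |G/G'| = 18/9 = 2 is the order of the abelianisation.

Answer: 9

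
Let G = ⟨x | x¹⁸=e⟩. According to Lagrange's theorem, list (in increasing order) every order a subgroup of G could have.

|G| = 18 = 2 · 3². By Lagrange's theorem the order of any subgroup divides 18; the divisors of 18 are 1, 2, 3, 6, 9, 18.

Answer: 1, 2, 3, 6, 9, 18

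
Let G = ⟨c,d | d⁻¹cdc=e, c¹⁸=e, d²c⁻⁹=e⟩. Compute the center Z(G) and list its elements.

An element z ∈ Z(G) iff z commutes with every generator.
For example c⁹ is central: (c⁹)·c = c¹⁰ = c·(c⁹); (c⁹)·d = d⁻¹ = d·(c⁹).
Whereas c ∉ Z(G) since c·d = cd ≠ c⁸d⁻¹ = d·c.
Checking each of the 36 elements this way gives Z(G) = {e, c⁹}, of order 2.

Answer: {e, c⁹}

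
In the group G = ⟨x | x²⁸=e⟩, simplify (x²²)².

Compute successive powers of (x²²), reducing at each step:
  (x²²)²: (x²²) · x²² = x¹⁶

Answer: x¹⁶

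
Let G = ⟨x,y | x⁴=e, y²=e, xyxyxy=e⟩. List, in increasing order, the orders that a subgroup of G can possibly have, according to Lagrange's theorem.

|G| = 24 = 2³ · 3. By Lagrange's theorem the order of any subgroup divides 24; the divisors of 24 are 1, 2, 3, 4, 6, 8, 12, 24.

Answer: 1, 2, 3, 4, 6, 8, 12, 24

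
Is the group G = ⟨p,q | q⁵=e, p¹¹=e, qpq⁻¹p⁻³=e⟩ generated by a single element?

Every cyclic group is abelian. But p·q = pq while q·p = p³q, so p·q ≠ q·p and G is not abelian. Hence G is not cyclic.

Answer: No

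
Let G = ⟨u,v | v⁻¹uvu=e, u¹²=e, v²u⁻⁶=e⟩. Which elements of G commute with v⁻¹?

⟨v⁻¹⟩ ⊆ C_G(v⁻¹) since powers of v⁻¹ commute with v⁻¹; so |C_G(v⁻¹)| ≥ |⟨v⁻¹⟩| = 4.
By orbit–stabilizer, |C_G(v⁻¹)| = |G| / |conj. class of v⁻¹| = 24 / 6 = 4.
The 4 elements commuting with v⁻¹ are {e, u⁶, v, v⁻¹}.

Answer: {e, u⁶, v, v⁻¹}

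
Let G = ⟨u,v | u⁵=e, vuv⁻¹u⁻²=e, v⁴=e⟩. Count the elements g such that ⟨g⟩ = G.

⟨g⟩ = G would require ord(g) = |G| = 20, but the maximum element order in G is 5 < 20. So G is not cyclic and no single element generates it: the count is 0.

Answer: 0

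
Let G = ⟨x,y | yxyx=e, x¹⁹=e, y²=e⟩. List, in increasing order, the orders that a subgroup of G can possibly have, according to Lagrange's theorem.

|G| = 38 = 2 · 19. By Lagrange's theorem the order of any subgroup divides 38; the divisors of 38 are 1, 2, 19, 38.

Answer: 1, 2, 19, 38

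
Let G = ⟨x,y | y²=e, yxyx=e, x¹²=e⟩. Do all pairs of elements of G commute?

x·y = xy but y·x = x¹¹y, so x·y ≠ y·x and G is not abelian.

Answer: No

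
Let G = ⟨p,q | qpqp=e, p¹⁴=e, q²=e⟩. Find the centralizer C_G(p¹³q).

⟨p¹³q⟩ ⊆ C_G(p¹³q) since powers of p¹³q commute with p¹³q; so |C_G(p¹³q)| ≥ |⟨p¹³q⟩| = 2.
By orbit–stabilizer, |C_G(p¹³q)| = |G| / |conj. class of p¹³q| = 28 / 7 = 4.
The 4 elements commuting with p¹³q are {e, p⁷, p¹³q, p⁶q}.

Answer: {e, p⁷, p¹³q, p⁶q}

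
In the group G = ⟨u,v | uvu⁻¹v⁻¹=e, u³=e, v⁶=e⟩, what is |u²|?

Compute successive powers until reaching e:
  (u²)¹ = u², (u²)² = u, (u²)³ = e.
The smallest positive k with (u²)ᵏ = e is 3.

Answer: 3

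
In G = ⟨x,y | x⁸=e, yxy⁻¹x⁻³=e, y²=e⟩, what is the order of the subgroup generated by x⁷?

|⟨x⁷⟩| equals the order of x⁷. Compute successive powers until reaching e:
  (x⁷)¹ = x⁷, (x⁷)² = x⁶, (x⁷)³ = x⁵, (x⁷)⁴ = x⁴, (x⁷)⁵ = x³, (x⁷)⁶ = x², (x⁷)⁷ = x, (x⁷)⁸ = e.
The smallest positive k with (x⁷)ᵏ = e is 8, so |⟨x⁷⟩| = 8.

Answer: 8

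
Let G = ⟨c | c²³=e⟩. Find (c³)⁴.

Compute successive powers of (c³), reducing at each step:
  (c³)²: (c³) · c³ = c⁶
  (c³)³: (c⁶) · c³ = c⁹
  (c³)⁴: (c⁹) · c³ = c¹²

Answer: c¹²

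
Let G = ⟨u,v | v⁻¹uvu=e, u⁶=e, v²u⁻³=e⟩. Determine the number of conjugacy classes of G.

The conjugacy classes (representative and size) are:
  [e] (size 1), [u] (size 2), [u²] (size 2), [u³] (size 1), [uv⁻¹] (size 3), [u²v⁻¹] (size 3).
Class equation: 1 + 2 + 2 + 1 + 3 + 3 = 12 = |G|. So G has 6 conjugacy classes.

Answer: 6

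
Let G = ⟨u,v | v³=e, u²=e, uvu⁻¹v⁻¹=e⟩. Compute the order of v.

Compute successive powers until reaching e:
  v¹ = v, v² = v², v³ = e.
The smallest positive k with vᵏ = e is 3.

Answer: 3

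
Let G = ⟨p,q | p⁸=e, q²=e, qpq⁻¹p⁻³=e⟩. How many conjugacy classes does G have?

The conjugacy classes (representative and size) are:
  [e] (size 1), [p³] (size 2), [p²] (size 2), [p⁴] (size 1), [p⁵] (size 2), [p⁴q] (size 4), [pq] (size 4).
Class equation: 1 + 2 + 2 + 1 + 2 + 4 + 4 = 16 = |G|. So G has 7 conjugacy classes.

Answer: 7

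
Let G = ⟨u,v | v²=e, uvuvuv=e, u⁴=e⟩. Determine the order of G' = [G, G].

G' = [G, G] is generated by all commutators. The generator-pair commutators are: [u, v] = u²vu.
The subgroup they normally generate is {e, u², uv, vu³, u²vu, u³v, u²vu³, vu, uvu², vu²v, u²vu²v, u³vu²}, of order 12.
Check: |G/G'| = 24/12 = 2 is the order of the abelianisation.

Answer: 12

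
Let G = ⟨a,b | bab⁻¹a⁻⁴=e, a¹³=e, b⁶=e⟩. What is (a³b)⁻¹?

The order of (a³b) is 6 (smallest k with (a³b)ᵏ = e), so (a³b)⁻¹ = (a³b)⁵ = a⁹b⁵.
Check: (a³b) · (a⁹b⁵) → (a³b) · a⁹ = b;   b · b⁵ = e, giving e as required.

Answer: a⁹b⁵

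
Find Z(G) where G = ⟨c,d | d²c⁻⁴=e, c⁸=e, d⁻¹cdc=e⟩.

An element z ∈ Z(G) iff z commutes with every generator.
For example c⁴ is central: (c⁴)·c = c⁵ = c·(c⁴); (c⁴)·d = d⁻¹ = d·(c⁴).
Whereas c ∉ Z(G) since c·d = cd ≠ c³d⁻¹ = d·c.
Checking each of the 16 elements this way gives Z(G) = {e, c⁴}, of order 2.

Answer: {e, c⁴}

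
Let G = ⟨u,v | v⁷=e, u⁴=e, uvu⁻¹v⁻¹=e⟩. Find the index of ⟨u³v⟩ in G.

First find ord(u³v) by computing successive powers:
  (u³v)¹ = u³v, (u³v)² = u²v², (u³v)³ = uv³, (u³v)⁴ = v⁴, (u³v)⁵ = u³v⁵, (u³v)⁶ = u²v⁶, (u³v)⁷ = u, (u³v)⁸ = v, (u³v)⁹ = u³v², (u³v)¹⁰ = u²v³, (u³v)¹¹ = uv⁴, (u³v)¹² = v⁵, (u³v)¹³ = u³v⁶, (u³v)¹⁴ = u², (u³v)¹⁵ = uv, (u³v)¹⁶ = v², (u³v)¹⁷ = u³v³, (u³v)¹⁸ = u²v⁴, (u³v)¹⁹ = uv⁵, (u³v)²⁰ = v⁶, (u³v)²¹ = u³, (u³v)²² = u²v, (u³v)²³ = uv², (u³v)²⁴ = v³, (u³v)²⁵ = u³v⁴, (u³v)²⁶ = u²v⁵, (u³v)²⁷ = uv⁶, (u³v)²⁸ = e.
So |⟨u³v⟩| = ord(u³v) = 28. With |G| = 28, by Lagrange [G : ⟨u³v⟩] = 28/28 = 1.

Answer: 1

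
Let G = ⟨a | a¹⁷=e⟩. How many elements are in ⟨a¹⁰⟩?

|⟨a¹⁰⟩| equals the order of a¹⁰. Compute successive powers until reaching e:
  (a¹⁰)¹ = a¹⁰, (a¹⁰)² = a³, (a¹⁰)³ = a¹³, (a¹⁰)⁴ = a⁶, (a¹⁰)⁵ = a¹⁶, (a¹⁰)⁶ = a⁹, (a¹⁰)⁷ = a², (a¹⁰)⁸ = a¹², (a¹⁰)⁹ = a⁵, (a¹⁰)¹⁰ = a¹⁵, (a¹⁰)¹¹ = a⁸, (a¹⁰)¹² = a, (a¹⁰)¹³ = a¹¹, (a¹⁰)¹⁴ = a⁴, (a¹⁰)¹⁵ = a¹⁴, (a¹⁰)¹⁶ = a⁷, (a¹⁰)¹⁷ = e.
The smallest positive k with (a¹⁰)ᵏ = e is 17, so |⟨a¹⁰⟩| = 17.

Answer: 17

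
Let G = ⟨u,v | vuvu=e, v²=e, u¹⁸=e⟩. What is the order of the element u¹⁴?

Compute successive powers until reaching e:
  (u¹⁴)¹ = u¹⁴, (u¹⁴)² = u¹⁰, (u¹⁴)³ = u⁶, (u¹⁴)⁴ = u², (u¹⁴)⁵ = u¹⁶, (u¹⁴)⁶ = u¹², (u¹⁴)⁷ = u⁸, (u¹⁴)⁸ = u⁴, (u¹⁴)⁹ = e.
The smallest positive k with (u¹⁴)ᵏ = e is 9.

Answer: 9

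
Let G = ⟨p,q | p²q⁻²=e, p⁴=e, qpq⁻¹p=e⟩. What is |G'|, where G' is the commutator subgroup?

G' = [G, G] is generated by all commutators. The generator-pair commutators are: [p, q] = p².
The subgroup they normally generate is {e, p²}, of order 2.
Check: |G/G'| = 8/2 = 4 is the order of the abelianisation.

Answer: 2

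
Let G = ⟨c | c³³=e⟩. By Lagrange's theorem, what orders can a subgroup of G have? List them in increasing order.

|G| = 33 = 3 · 11. By Lagrange's theorem the order of any subgroup divides 33; the divisors of 33 are 1, 3, 11, 33.

Answer: 1, 3, 11, 33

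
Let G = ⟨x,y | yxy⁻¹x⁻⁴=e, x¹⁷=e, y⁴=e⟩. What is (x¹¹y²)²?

Compute successive powers of (x¹¹y²), reducing at each step:
  (x¹¹y²)²: (x¹¹y²) · x¹¹ = y²;   (y²) · y² = e

Answer: e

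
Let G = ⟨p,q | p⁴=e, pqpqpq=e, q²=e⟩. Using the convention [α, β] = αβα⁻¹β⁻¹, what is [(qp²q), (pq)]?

[(qp²q), (pq)] = (qp²q)·(pq)·(qp²q)⁻¹·(pq)⁻¹.
  (qp²q) · (pq) = p³qp²
  (p³qp²) · (qp²q) = pqp²
  (pqp²) · (qp³) = p²qp²q

Answer: p²qp²q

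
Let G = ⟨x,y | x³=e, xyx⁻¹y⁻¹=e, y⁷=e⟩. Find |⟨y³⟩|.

|⟨y³⟩| equals the order of y³. Compute successive powers until reaching e:
  (y³)¹ = y³, (y³)² = y⁶, (y³)³ = y², (y³)⁴ = y⁵, (y³)⁵ = y, (y³)⁶ = y⁴, (y³)⁷ = e.
The smallest positive k with (y³)ᵏ = e is 7, so |⟨y³⟩| = 7.

Answer: 7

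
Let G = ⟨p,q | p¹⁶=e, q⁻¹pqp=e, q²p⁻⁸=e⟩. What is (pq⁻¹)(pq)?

Compute (pq⁻¹) · (pq) by multiplying left to right and reducing via the relations at each step:
  (pq⁻¹) · p = q⁻¹
  (q⁻¹) · q = e

Answer: e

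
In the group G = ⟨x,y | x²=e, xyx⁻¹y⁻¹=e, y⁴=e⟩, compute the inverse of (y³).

The order of (y³) is 4 (smallest k with (y³)ᵏ = e), so (y³)⁻¹ = (y³)³ = y.
Check: (y³) · y → (y³) · y = e, giving e as required.

Answer: y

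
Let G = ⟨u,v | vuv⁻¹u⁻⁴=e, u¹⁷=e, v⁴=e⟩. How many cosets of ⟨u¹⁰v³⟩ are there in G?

First find ord(u¹⁰v³) by computing successive powers:
  (u¹⁰v³)¹ = u¹⁰v³, (u¹⁰v³)² = u⁴v², (u¹⁰v³)³ = u¹¹v, (u¹⁰v³)⁴ = e.
So |⟨u¹⁰v³⟩| = ord(u¹⁰v³) = 4. With |G| = 68, by Lagrange [G : ⟨u¹⁰v³⟩] = 68/4 = 17.

Answer: 17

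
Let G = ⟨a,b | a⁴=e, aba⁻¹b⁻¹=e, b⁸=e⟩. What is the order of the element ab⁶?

Compute successive powers until reaching e:
  (ab⁶)¹ = ab⁶, (ab⁶)² = a²b⁴, (ab⁶)³ = a³b², (ab⁶)⁴ = e.
The smallest positive k with (ab⁶)ᵏ = e is 4.

Answer: 4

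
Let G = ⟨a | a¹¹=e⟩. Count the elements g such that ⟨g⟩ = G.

G is cyclic of order 11. An element generates G iff its order is 11, and a cyclic group of order 11 has exactly φ(11) = 10 such elements.

Answer: 10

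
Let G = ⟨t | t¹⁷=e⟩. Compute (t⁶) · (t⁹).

Compute (t⁶) · (t⁹) by multiplying left to right and reducing via the relations at each step:
  (t⁶) · t⁹ = t¹⁵

Answer: t¹⁵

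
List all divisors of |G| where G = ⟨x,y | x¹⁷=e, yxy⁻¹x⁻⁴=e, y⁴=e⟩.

|G| = 68 = 2² · 17. By Lagrange's theorem the order of any subgroup divides 68; the divisors of 68 are 1, 2, 4, 17, 34, 68.

Answer: 1, 2, 4, 17, 34, 68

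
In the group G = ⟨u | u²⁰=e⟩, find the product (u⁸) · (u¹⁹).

Compute (u⁸) · (u¹⁹) by multiplying left to right and reducing via the relations at each step:
  (u⁸) · u¹⁹ = u⁷

Answer: u⁷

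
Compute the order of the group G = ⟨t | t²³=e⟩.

G is generated by a single element, so G is cyclic. The relator gives t²³ = e and no smaller power is forced to be e, so the 23 powers {e, t, t², t³, t⁴, t⁵, t⁶, t⁷, t⁸, t⁹, t²², t²¹, t²⁰, t¹², t¹³, t¹¹, t¹⁰, t¹⁴, t¹⁵, t¹⁶, t¹⁷, t¹⁸, t¹⁹} are distinct. Hence |G| = 23.

Answer: 23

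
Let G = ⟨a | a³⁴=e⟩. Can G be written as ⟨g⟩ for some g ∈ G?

|G| = 34. The element a has order 34 (its powers give 34 distinct elements), so ⟨a⟩ = G and G is cyclic.

Answer: Yes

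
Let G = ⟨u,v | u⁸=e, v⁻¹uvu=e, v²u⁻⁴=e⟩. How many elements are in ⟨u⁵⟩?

|⟨u⁵⟩| equals the order of u⁵. Compute successive powers until reaching e:
  (u⁵)¹ = u⁵, (u⁵)² = u², (u⁵)³ = u⁷, (u⁵)⁴ = u⁴, (u⁵)⁵ = u, (u⁵)⁶ = u⁶, (u⁵)⁷ = u³, (u⁵)⁸ = e.
The smallest positive k with (u⁵)ᵏ = e is 8, so |⟨u⁵⟩| = 8.

Answer: 8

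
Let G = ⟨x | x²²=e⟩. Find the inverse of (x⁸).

The order of (x⁸) is 11 (smallest k with (x⁸)ᵏ = e), so (x⁸)⁻¹ = (x⁸)¹⁰ = x¹⁴.
Check: (x⁸) · (x¹⁴) → (x⁸) · x¹⁴ = e, giving e as required.

Answer: x¹⁴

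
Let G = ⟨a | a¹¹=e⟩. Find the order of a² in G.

Compute successive powers until reaching e:
  (a²)¹ = a², (a²)² = a⁴, (a²)³ = a⁶, (a²)⁴ = a⁸, (a²)⁵ = a¹⁰, (a²)⁶ = a, (a²)⁷ = a³, (a²)⁸ = a⁵, (a²)⁹ = a⁷, (a²)¹⁰ = a⁹, (a²)¹¹ = e.
The smallest positive k with (a²)ᵏ = e is 11.

Answer: 11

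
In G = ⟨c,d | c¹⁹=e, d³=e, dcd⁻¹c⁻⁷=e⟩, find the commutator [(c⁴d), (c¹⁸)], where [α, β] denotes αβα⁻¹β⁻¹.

[(c⁴d), (c¹⁸)] = (c⁴d)·(c¹⁸)·(c⁴d)⁻¹·(c¹⁸)⁻¹.
  (c⁴d) · (c¹⁸) = c¹⁶d
  (c¹⁶d) · (c¹³d²) = c¹²
  (c¹²) · c = c¹³

Answer: c¹³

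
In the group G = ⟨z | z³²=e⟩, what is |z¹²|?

Compute successive powers until reaching e:
  (z¹²)¹ = z¹², (z¹²)² = z²⁴, (z¹²)³ = z⁴, (z¹²)⁴ = z¹⁶, (z¹²)⁵ = z²⁸, (z¹²)⁶ = z⁸, (z¹²)⁷ = z²⁰, (z¹²)⁸ = e.
The smallest positive k with (z¹²)ᵏ = e is 8.

Answer: 8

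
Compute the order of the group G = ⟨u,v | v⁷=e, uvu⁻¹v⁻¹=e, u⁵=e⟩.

Enumerate words in the generators, reducing via the relations: the distinct elements are
  {e, u, v, uv, u², u³, u⁴, v², v³, v⁴, v⁵, v⁶, uv², uv³, uv⁴, uv⁵, uv⁶, u²v, u³v, u⁴v, u²v², u²v³, u²v⁴, u²v⁵, u²v⁶, u³v², u³v³, u³v⁴, u³v⁵, u³v⁶, u⁴v², u⁴v³, u⁴v⁴, u⁴v⁵, u⁴v⁶}.
No further products give new elements, so |G| = 35.

Answer: 35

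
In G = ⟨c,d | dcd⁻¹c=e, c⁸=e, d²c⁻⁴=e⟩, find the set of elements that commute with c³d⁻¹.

⟨c³d⁻¹⟩ ⊆ C_G(c³d⁻¹) since powers of c³d⁻¹ commute with c³d⁻¹; so |C_G(c³d⁻¹)| ≥ |⟨c³d⁻¹⟩| = 4.
By orbit–stabilizer, |C_G(c³d⁻¹)| = |G| / |conj. class of c³d⁻¹| = 16 / 4 = 4.
The 4 elements commuting with c³d⁻¹ are {e, c⁴, c³d⁻¹, c³d}.

Answer: {e, c⁴, c³d⁻¹, c³d}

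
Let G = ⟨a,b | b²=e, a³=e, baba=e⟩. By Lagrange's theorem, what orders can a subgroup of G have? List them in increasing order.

|G| = 6 = 2 · 3. By Lagrange's theorem the order of any subgroup divides 6; the divisors of 6 are 1, 2, 3, 6.

Answer: 1, 2, 3, 6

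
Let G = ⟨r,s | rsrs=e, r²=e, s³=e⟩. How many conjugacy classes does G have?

The conjugacy classes (representative and size) are:
  [e] (size 1), [rs²] (size 3), [s²] (size 2).
Class equation: 1 + 3 + 2 = 6 = |G|. So G has 3 conjugacy classes.

Answer: 3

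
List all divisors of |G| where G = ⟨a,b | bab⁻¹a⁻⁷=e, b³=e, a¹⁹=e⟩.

|G| = 57 = 3 · 19. By Lagrange's theorem the order of any subgroup divides 57; the divisors of 57 are 1, 3, 19, 57.

Answer: 1, 3, 19, 57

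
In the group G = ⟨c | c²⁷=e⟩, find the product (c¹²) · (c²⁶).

Compute (c¹²) · (c²⁶) by multiplying left to right and reducing via the relations at each step:
  (c¹²) · c²⁶ = c¹¹

Answer: c¹¹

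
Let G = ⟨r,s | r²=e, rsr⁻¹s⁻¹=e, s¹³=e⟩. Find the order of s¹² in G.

Compute successive powers until reaching e:
  (s¹²)¹ = s¹², (s¹²)² = s¹¹, (s¹²)³ = s¹⁰, (s¹²)⁴ = s⁹, (s¹²)⁵ = s⁸, (s¹²)⁶ = s⁷, (s¹²)⁷ = s⁶, (s¹²)⁸ = s⁵, (s¹²)⁹ = s⁴, (s¹²)¹⁰ = s³, (s¹²)¹¹ = s², (s¹²)¹² = s, (s¹²)¹³ = e.
The smallest positive k with (s¹²)ᵏ = e is 13.

Answer: 13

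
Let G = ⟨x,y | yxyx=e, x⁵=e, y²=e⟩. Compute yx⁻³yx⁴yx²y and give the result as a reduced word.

Multiply left to right, reducing at each step:
  y · x⁻³ = x³y
  (x³y) · y = x³
  (x³) · x⁴ = x²
  (x²) · y = x²y
  (x²y) · x² = y
  y · y = e

Answer: e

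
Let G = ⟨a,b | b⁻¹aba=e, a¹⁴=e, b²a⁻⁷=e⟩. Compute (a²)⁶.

Compute successive powers of (a²), reducing at each step:
  (a²)²: (a²) · a² = a⁴
  (a²)³: (a⁴) · a² = a⁶
  (a²)⁴: (a⁶) · a² = a⁸
  (a²)⁵: (a⁸) · a² = a¹⁰
  (a²)⁶: (a¹⁰) · a² = a¹²

Answer: a¹²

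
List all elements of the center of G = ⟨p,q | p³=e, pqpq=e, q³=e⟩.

An element z ∈ Z(G) iff z commutes with every generator.
For example e is central: e·p = p = p·e; e·q = q = q·e.
Whereas p ∉ Z(G) since p·q = pq ≠ p²q² = q·p.
Checking each of the 12 elements this way gives Z(G) = {e}, of order 1.

Answer: {e}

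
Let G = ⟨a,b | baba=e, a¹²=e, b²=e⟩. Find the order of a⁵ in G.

Compute successive powers until reaching e:
  (a⁵)¹ = a⁵, (a⁵)² = a¹⁰, (a⁵)³ = a³, (a⁵)⁴ = a⁸, (a⁵)⁵ = a, (a⁵)⁶ = a⁶, (a⁵)⁷ = a¹¹, (a⁵)⁸ = a⁴, (a⁵)⁹ = a⁹, (a⁵)¹⁰ = a², (a⁵)¹¹ = a⁷, (a⁵)¹² = e.
The smallest positive k with (a⁵)ᵏ = e is 12.

Answer: 12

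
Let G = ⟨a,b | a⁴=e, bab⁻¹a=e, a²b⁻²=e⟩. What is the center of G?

An element z ∈ Z(G) iff z commutes with every generator.
For example a² is central: (a²)·a = a³ = a·(a²); (a²)·b = b⁻¹ = b·(a²).
Whereas a ∉ Z(G) since a·b = ab ≠ ab⁻¹ = b·a.
Checking each of the 8 elements this way gives Z(G) = {e, a²}, of order 2.

Answer: {e, a²}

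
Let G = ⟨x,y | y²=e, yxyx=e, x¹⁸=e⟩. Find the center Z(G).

An element z ∈ Z(G) iff z commutes with every generator.
For example x⁹ is central: (x⁹)·x = x¹⁰ = x·(x⁹); (x⁹)·y = x⁹y = y·(x⁹).
Whereas x ∉ Z(G) since x·y = xy ≠ x¹⁷y = y·x.
Checking each of the 36 elements this way gives Z(G) = {e, x⁹}, of order 2.

Answer: {e, x⁹}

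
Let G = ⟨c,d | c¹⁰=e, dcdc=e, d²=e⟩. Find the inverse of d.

The order of d is 2 (smallest k with dᵏ = e), so d⁻¹ = d¹ = d.
Check: d · d → d · d = e, giving e as required.

Answer: d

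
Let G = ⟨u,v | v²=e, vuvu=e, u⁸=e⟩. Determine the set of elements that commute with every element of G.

An element z ∈ Z(G) iff z commutes with every generator.
For example u⁴ is central: (u⁴)·u = u⁵ = u·(u⁴); (u⁴)·v = u⁴v = v·(u⁴).
Whereas u ∉ Z(G) since u·v = uv ≠ u⁷v = v·u.
Checking each of the 16 elements this way gives Z(G) = {e, u⁴}, of order 2.

Answer: {e, u⁴}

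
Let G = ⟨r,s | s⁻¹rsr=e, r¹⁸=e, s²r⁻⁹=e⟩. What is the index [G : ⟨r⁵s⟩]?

First find ord(r⁵s) by computing successive powers:
  (r⁵s)¹ = r⁵s, (r⁵s)² = r⁹, (r⁵s)³ = r⁵s⁻¹, (r⁵s)⁴ = e.
So |⟨r⁵s⟩| = ord(r⁵s) = 4. With |G| = 36, by Lagrange [G : ⟨r⁵s⟩] = 36/4 = 9.

Answer: 9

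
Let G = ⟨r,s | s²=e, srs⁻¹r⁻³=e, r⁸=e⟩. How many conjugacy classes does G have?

The conjugacy classes (representative and size) are:
  [e] (size 1), [r³] (size 2), [r²] (size 2), [r⁴] (size 1), [r⁵] (size 2), [r⁴s] (size 4), [rs] (size 4).
Class equation: 1 + 2 + 2 + 1 + 2 + 4 + 4 = 16 = |G|. So G has 7 conjugacy classes.

Answer: 7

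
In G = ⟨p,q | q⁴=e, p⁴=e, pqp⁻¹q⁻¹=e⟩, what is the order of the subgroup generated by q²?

|⟨q²⟩| equals the order of q². Compute successive powers until reaching e:
  (q²)¹ = q², (q²)² = e.
The smallest positive k with (q²)ᵏ = e is 2, so |⟨q²⟩| = 2.

Answer: 2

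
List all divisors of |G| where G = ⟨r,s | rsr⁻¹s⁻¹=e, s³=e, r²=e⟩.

|G| = 6 = 2 · 3. By Lagrange's theorem the order of any subgroup divides 6; the divisors of 6 are 1, 2, 3, 6.

Answer: 1, 2, 3, 6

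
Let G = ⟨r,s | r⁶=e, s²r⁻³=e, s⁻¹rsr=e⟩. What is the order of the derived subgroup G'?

G' = [G, G] is generated by all commutators. The generator-pair commutators are: [r, s] = r².
The subgroup they normally generate is {e, r², r⁴}, of order 3.
Check: |G/G'| = 12/3 = 4 is the order of the abelianisation.

Answer: 3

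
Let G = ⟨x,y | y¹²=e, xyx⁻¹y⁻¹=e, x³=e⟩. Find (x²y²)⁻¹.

The order of (x²y²) is 6 (smallest k with (x²y²)ᵏ = e), so (x²y²)⁻¹ = (x²y²)⁵ = xy¹⁰.
Check: (x²y²) · (xy¹⁰) → (x²y²) · x = y²;   (y²) · y¹⁰ = e, giving e as required.

Answer: xy¹⁰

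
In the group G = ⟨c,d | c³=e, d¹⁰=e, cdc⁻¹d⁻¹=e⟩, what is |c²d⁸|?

Compute successive powers until reaching e:
  (c²d⁸)¹ = c²d⁸, (c²d⁸)² = cd⁶, (c²d⁸)³ = d⁴, (c²d⁸)⁴ = c²d², (c²d⁸)⁵ = c, (c²d⁸)⁶ = d⁸, (c²d⁸)⁷ = c²d⁶, (c²d⁸)⁸ = cd⁴, (c²d⁸)⁹ = d², (c²d⁸)¹⁰ = c², (c²d⁸)¹¹ = cd⁸, (c²d⁸)¹² = d⁶, (c²d⁸)¹³ = c²d⁴, (c²d⁸)¹⁴ = cd², (c²d⁸)¹⁵ = e.
The smallest positive k with (c²d⁸)ᵏ = e is 15.

Answer: 15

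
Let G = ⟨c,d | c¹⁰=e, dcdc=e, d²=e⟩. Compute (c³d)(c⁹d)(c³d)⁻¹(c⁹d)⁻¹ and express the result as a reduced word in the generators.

[(c³d), (c⁹d)] = (c³d)·(c⁹d)·(c³d)⁻¹·(c⁹d)⁻¹.
  (c³d) · (c⁹d) = c⁴
  (c⁴) · (c³d) = c⁷d
  (c⁷d) · (c⁹d) = c⁸

Answer: c⁸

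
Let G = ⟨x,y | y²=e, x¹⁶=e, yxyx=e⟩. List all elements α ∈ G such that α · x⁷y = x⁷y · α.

⟨x⁷y⟩ ⊆ C_G(x⁷y) since powers of x⁷y commute with x⁷y; so |C_G(x⁷y)| ≥ |⟨x⁷y⟩| = 2.
By orbit–stabilizer, |C_G(x⁷y)| = |G| / |conj. class of x⁷y| = 32 / 8 = 4.
The 4 elements commuting with x⁷y are {e, x⁸, x¹⁵y, x⁷y}.

Answer: {e, x⁸, x¹⁵y, x⁷y}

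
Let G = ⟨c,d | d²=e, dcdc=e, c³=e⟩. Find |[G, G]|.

G' = [G, G] is generated by all commutators. The generator-pair commutators are: [c, d] = c².
The subgroup they normally generate is {e, c, c²}, of order 3.
Check: |G/G'| = 6/3 = 2 is the order of the abelianisation.

Answer: 3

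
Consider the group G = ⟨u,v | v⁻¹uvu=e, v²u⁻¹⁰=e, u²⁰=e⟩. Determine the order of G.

Enumerate words in the generators, reducing via the relations: the distinct elements are
  {e, u, v, uv, u², u³, u⁴, u⁵, u⁶, u⁷, u⁸, u⁹, u²v, u³v, u¹², u¹³, u¹¹, u¹⁰, u¹⁴, u¹⁵, u¹⁶, u¹⁷, u¹⁸, u¹⁹, u⁴v, u⁵v, u⁶v, u⁷v, u⁸v, u⁹v, v⁻¹, uv⁻¹, u²v⁻¹, u³v⁻¹, u⁴v⁻¹, u⁵v⁻¹, u⁶v⁻¹, u⁷v⁻¹, u⁸v⁻¹, u⁹v⁻¹}.
No further products give new elements, so |G| = 40.

Answer: 40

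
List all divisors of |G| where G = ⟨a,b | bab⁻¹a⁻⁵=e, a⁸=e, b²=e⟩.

|G| = 16 = 2⁴. By Lagrange's theorem the order of any subgroup divides 16; the divisors of 16 are 1, 2, 4, 8, 16.

Answer: 1, 2, 4, 8, 16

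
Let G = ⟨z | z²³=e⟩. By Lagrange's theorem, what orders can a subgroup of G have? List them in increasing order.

|G| = 23 = 23. By Lagrange's theorem the order of any subgroup divides 23; the divisors of 23 are 1, 23.

Answer: 1, 23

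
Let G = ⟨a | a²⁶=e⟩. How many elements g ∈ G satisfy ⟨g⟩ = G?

G is cyclic of order 26. An element generates G iff its order is 26, and a cyclic group of order 26 has exactly φ(26) = 12 such elements.

Answer: 12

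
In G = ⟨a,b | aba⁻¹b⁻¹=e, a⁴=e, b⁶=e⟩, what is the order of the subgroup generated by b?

|⟨b⟩| equals the order of b. Compute successive powers until reaching e:
  b¹ = b, b² = b², b³ = b³, b⁴ = b⁴, b⁵ = b⁵, b⁶ = e.
The smallest positive k with bᵏ = e is 6, so |⟨b⟩| = 6.

Answer: 6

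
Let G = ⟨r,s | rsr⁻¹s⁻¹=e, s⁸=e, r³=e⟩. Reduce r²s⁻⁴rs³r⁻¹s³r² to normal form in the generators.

Multiply left to right, reducing at each step:
  (r²) · s⁻⁴ = r²s⁴
  (r²s⁴) · r = s⁴
  (s⁴) · s³ = s⁷
  (s⁷) · r⁻¹ = r²s⁷
  (r²s⁷) · s³ = r²s²
  (r²s²) · r² = rs²

Answer: rs²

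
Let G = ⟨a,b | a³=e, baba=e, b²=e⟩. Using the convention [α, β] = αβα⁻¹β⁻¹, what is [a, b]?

[a, b] = a·b·a⁻¹·b⁻¹.
  a · b = ab
  (ab) · (a²) = a²b
  (a²b) · b = a²

Answer: a²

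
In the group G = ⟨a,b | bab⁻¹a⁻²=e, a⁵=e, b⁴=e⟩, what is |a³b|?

Compute successive powers until reaching e:
  (a³b)¹ = a³b, (a³b)² = a⁴b², (a³b)³ = ab³, (a³b)⁴ = e.
The smallest positive k with (a³b)ᵏ = e is 4.

Answer: 4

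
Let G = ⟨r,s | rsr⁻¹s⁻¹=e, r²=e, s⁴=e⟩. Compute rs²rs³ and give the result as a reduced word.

Multiply left to right, reducing at each step:
  r · s² = rs²
  (rs²) · r = s²
  (s²) · s³ = s

Answer: s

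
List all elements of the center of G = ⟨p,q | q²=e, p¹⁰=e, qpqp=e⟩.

An element z ∈ Z(G) iff z commutes with every generator.
For example p⁵ is central: (p⁵)·p = p⁶ = p·(p⁵); (p⁵)·q = p⁵q = q·(p⁵).
Whereas p ∉ Z(G) since p·q = pq ≠ p⁹q = q·p.
Checking each of the 20 elements this way gives Z(G) = {e, p⁵}, of order 2.

Answer: {e, p⁵}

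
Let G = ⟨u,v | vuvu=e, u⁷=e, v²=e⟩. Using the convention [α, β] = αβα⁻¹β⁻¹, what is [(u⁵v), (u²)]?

[(u⁵v), (u²)] = (u⁵v)·(u²)·(u⁵v)⁻¹·(u²)⁻¹.
  (u⁵v) · (u²) = u³v
  (u³v) · (u⁵v) = u⁵
  (u⁵) · (u⁵) = u³

Answer: u³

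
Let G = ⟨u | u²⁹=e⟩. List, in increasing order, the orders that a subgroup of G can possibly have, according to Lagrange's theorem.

|G| = 29 = 29. By Lagrange's theorem the order of any subgroup divides 29; the divisors of 29 are 1, 29.

Answer: 1, 29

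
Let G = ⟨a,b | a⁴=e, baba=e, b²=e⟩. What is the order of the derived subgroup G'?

G' = [G, G] is generated by all commutators. The generator-pair commutators are: [a, b] = a².
The subgroup they normally generate is {e, a²}, of order 2.
Check: |G/G'| = 8/2 = 4 is the order of the abelianisation.

Answer: 2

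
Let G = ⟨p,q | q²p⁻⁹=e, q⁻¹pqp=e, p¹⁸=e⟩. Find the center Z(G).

An element z ∈ Z(G) iff z commutes with every generator.
For example p⁹ is central: (p⁹)·p = p¹⁰ = p·(p⁹); (p⁹)·q = q⁻¹ = q·(p⁹).
Whereas p ∉ Z(G) since p·q = pq ≠ p⁸q⁻¹ = q·p.
Checking each of the 36 elements this way gives Z(G) = {e, p⁹}, of order 2.

Answer: {e, p⁹}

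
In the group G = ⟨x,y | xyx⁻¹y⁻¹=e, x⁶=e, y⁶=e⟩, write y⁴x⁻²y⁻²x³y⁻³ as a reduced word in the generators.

Multiply left to right, reducing at each step:
  (y⁴) · x⁻² = x⁴y⁴
  (x⁴y⁴) · y⁻² = x⁴y²
  (x⁴y²) · x³ = xy²
  (xy²) · y⁻³ = xy⁵

Answer: xy⁵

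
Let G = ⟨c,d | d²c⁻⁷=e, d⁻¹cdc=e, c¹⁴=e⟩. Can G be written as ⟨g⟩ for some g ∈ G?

Every cyclic group is abelian. But c·d = cd while d·c = c⁶d⁻¹, so c·d ≠ d·c and G is not abelian. Hence G is not cyclic.

Answer: No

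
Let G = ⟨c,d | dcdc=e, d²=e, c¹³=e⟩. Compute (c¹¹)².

Compute successive powers of (c¹¹), reducing at each step:
  (c¹¹)²: (c¹¹) · c¹¹ = c⁹

Answer: c⁹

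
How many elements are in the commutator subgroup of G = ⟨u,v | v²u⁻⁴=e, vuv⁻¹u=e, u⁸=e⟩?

G' = [G, G] is generated by all commutators. The generator-pair commutators are: [u, v] = u².
The subgroup they normally generate is {e, u², u⁴, u⁶}, of order 4.
Check: |G/G'| = 16/4 = 4 is the order of the abelianisation.

Answer: 4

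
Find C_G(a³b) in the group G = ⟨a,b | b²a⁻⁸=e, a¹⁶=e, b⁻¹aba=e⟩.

⟨a³b⟩ ⊆ C_G(a³b) since powers of a³b commute with a³b; so |C_G(a³b)| ≥ |⟨a³b⟩| = 4.
By orbit–stabilizer, |C_G(a³b)| = |G| / |conj. class of a³b| = 32 / 8 = 4.
The 4 elements commuting with a³b are {e, a⁸, a³b, a³b⁻¹}.

Answer: {e, a⁸, a³b, a³b⁻¹}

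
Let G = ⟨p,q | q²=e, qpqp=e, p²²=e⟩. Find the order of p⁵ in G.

Compute successive powers until reaching e:
  (p⁵)¹ = p⁵, (p⁵)² = p¹⁰, (p⁵)³ = p¹⁵, (p⁵)⁴ = p²⁰, (p⁵)⁵ = p³, (p⁵)⁶ = p⁸, (p⁵)⁷ = p¹³, (p⁵)⁸ = p¹⁸, (p⁵)⁹ = p, (p⁵)¹⁰ = p⁶, (p⁵)¹¹ = p¹¹, (p⁵)¹² = p¹⁶, (p⁵)¹³ = p²¹, (p⁵)¹⁴ = p⁴, (p⁵)¹⁵ = p⁹, (p⁵)¹⁶ = p¹⁴, (p⁵)¹⁷ = p¹⁹, (p⁵)¹⁸ = p², (p⁵)¹⁹ = p⁷, (p⁵)²⁰ = p¹², (p⁵)²¹ = p¹⁷, (p⁵)²² = e.
The smallest positive k with (p⁵)ᵏ = e is 22.

Answer: 22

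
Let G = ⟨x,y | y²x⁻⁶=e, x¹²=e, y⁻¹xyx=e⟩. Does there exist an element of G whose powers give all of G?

Every cyclic group is abelian. But x·y = xy while y·x = x⁵y⁻¹, so x·y ≠ y·x and G is not abelian. Hence G is not cyclic.

Answer: No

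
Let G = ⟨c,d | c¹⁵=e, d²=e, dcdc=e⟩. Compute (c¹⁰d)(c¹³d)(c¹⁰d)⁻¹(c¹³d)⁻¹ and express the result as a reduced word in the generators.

[(c¹⁰d), (c¹³d)] = (c¹⁰d)·(c¹³d)·(c¹⁰d)⁻¹·(c¹³d)⁻¹.
  (c¹⁰d) · (c¹³d) = c¹²
  (c¹²) · (c¹⁰d) = c⁷d
  (c⁷d) · (c¹³d) = c⁹

Answer: c⁹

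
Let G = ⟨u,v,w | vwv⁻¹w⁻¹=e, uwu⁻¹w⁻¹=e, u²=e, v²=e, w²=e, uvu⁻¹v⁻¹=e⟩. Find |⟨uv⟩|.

|⟨uv⟩| equals the order of uv. Compute successive powers until reaching e:
  (uv)¹ = uv, (uv)² = e.
The smallest positive k with (uv)ᵏ = e is 2, so |⟨uv⟩| = 2.

Answer: 2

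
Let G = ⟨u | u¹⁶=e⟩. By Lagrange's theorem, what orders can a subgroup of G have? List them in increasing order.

|G| = 16 = 2⁴. By Lagrange's theorem the order of any subgroup divides 16; the divisors of 16 are 1, 2, 4, 8, 16.

Answer: 1, 2, 4, 8, 16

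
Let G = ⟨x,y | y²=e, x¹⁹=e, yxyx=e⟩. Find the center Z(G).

An element z ∈ Z(G) iff z commutes with every generator.
For example e is central: e·x = x = x·e; e·y = y = y·e.
Whereas x ∉ Z(G) since x·y = xy ≠ x¹⁸y = y·x.
Checking each of the 38 elements this way gives Z(G) = {e}, of order 1.

Answer: {e}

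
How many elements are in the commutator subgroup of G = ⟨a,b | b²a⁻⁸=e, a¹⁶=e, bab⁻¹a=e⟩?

G' = [G, G] is generated by all commutators. The generator-pair commutators are: [a, b] = a².
The subgroup they normally generate is {e, a², a⁴, a⁶, a⁸, a¹⁰, a¹², a¹⁴}, of order 8.
Check: |G/G'| = 32/8 = 4 is the order of the abelianisation.

Answer: 8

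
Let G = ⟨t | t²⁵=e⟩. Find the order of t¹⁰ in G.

Compute successive powers until reaching e:
  (t¹⁰)¹ = t¹⁰, (t¹⁰)² = t²⁰, (t¹⁰)³ = t⁵, (t¹⁰)⁴ = t¹⁵, (t¹⁰)⁵ = e.
The smallest positive k with (t¹⁰)ᵏ = e is 5.

Answer: 5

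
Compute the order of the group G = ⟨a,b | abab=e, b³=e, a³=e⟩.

Enumerate words in the generators, reducing via the relations: the distinct elements are
  {a, b, e, ab, a², b², ab², a²b, ba², b²a, ab²a, a²b²}.
No further products give new elements, so |G| = 12.

Answer: 12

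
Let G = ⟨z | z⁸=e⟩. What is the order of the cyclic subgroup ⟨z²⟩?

|⟨z²⟩| equals the order of z². Compute successive powers until reaching e:
  (z²)¹ = z², (z²)² = z⁴, (z²)³ = z⁶, (z²)⁴ = e.
The smallest positive k with (z²)ᵏ = e is 4, so |⟨z²⟩| = 4.

Answer: 4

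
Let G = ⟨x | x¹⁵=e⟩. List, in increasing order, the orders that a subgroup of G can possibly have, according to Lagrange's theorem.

|G| = 15 = 3 · 5. By Lagrange's theorem the order of any subgroup divides 15; the divisors of 15 are 1, 3, 5, 15.

Answer: 1, 3, 5, 15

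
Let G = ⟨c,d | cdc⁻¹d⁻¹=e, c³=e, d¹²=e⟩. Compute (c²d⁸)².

Compute successive powers of (c²d⁸), reducing at each step:
  (c²d⁸)²: (c²d⁸) · c² = cd⁸;   (cd⁸) · d⁸ = cd⁴

Answer: cd⁴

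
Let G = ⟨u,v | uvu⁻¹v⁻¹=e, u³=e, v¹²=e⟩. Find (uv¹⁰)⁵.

Compute successive powers of (uv¹⁰), reducing at each step:
  (uv¹⁰)²: (uv¹⁰) · u = u²v¹⁰;   (u²v¹⁰) · v¹⁰ = u²v⁸
  (uv¹⁰)³: (u²v⁸) · u = v⁸;   (v⁸) · v¹⁰ = v⁶
  (uv¹⁰)⁴: (v⁶) · u = uv⁶;   (uv⁶) · v¹⁰ = uv⁴
  (uv¹⁰)⁵: (uv⁴) · u = u²v⁴;   (u²v⁴) · v¹⁰ = u²v²

Answer: u²v²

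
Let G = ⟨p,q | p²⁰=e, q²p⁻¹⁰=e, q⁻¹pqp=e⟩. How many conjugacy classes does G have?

The conjugacy classes (representative and size) are:
  [e] (size 1), [p] (size 2), [p²] (size 2), [p³] (size 2), [p⁴] (size 2), [p⁵] (size 2), [p¹⁴] (size 2), [p⁷] (size 2), [p⁸] (size 2), [p¹¹] (size 2), [p¹⁰] (size 1), [p²q⁻¹] (size 10), [p⁹q] (size 10).
Class equation: 1 + 2 + 2 + 2 + 2 + 2 + 2 + 2 + 2 + 2 + 1 + 10 + 10 = 40 = |G|. So G has 13 conjugacy classes.

Answer: 13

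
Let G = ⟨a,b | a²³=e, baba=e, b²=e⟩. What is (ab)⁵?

Compute successive powers of (ab), reducing at each step:
  (ab)²: (ab) · a = b;   b · b = e
  (ab)³: e · a = a;   a · b = ab
  (ab)⁴: (ab) · a = b;   b · b = e
  (ab)⁵: e · a = a;   a · b = ab

Answer: ab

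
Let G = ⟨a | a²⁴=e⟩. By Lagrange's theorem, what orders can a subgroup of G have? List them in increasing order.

|G| = 24 = 2³ · 3. By Lagrange's theorem the order of any subgroup divides 24; the divisors of 24 are 1, 2, 3, 4, 6, 8, 12, 24.

Answer: 1, 2, 3, 4, 6, 8, 12, 24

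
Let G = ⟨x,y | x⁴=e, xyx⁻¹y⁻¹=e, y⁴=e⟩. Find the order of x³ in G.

Compute successive powers until reaching e:
  (x³)¹ = x³, (x³)² = x², (x³)³ = x, (x³)⁴ = e.
The smallest positive k with (x³)ᵏ = e is 4.

Answer: 4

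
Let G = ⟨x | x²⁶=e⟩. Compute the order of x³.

Compute successive powers until reaching e:
  (x³)¹ = x³, (x³)² = x⁶, (x³)³ = x⁹, (x³)⁴ = x¹², (x³)⁵ = x¹⁵, (x³)⁶ = x¹⁸, (x³)⁷ = x²¹, (x³)⁸ = x²⁴, (x³)⁹ = x, (x³)¹⁰ = x⁴, (x³)¹¹ = x⁷, (x³)¹² = x¹⁰, (x³)¹³ = x¹³, (x³)¹⁴ = x¹⁶, (x³)¹⁵ = x¹⁹, (x³)¹⁶ = x²², (x³)¹⁷ = x²⁵, (x³)¹⁸ = x², (x³)¹⁹ = x⁵, (x³)²⁰ = x⁸, (x³)²¹ = x¹¹, (x³)²² = x¹⁴, (x³)²³ = x¹⁷, (x³)²⁴ = x²⁰, (x³)²⁵ = x²³, (x³)²⁶ = e.
The smallest positive k with (x³)ᵏ = e is 26.

Answer: 26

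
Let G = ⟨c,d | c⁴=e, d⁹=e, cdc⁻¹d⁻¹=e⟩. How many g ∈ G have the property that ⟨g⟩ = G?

G is cyclic of order 36. An element generates G iff its order is 36, and a cyclic group of order 36 has exactly φ(36) = 12 such elements.

Answer: 12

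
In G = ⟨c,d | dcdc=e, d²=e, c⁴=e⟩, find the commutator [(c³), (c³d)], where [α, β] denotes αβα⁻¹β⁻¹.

[(c³), (c³d)] = (c³)·(c³d)·(c³)⁻¹·(c³d)⁻¹.
  (c³) · (c³d) = c²d
  (c²d) · c = cd
  (cd) · (c³d) = c²

Answer: c²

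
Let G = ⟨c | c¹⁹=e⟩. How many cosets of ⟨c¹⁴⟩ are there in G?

First find ord(c¹⁴) by computing successive powers:
  (c¹⁴)¹ = c¹⁴, (c¹⁴)² = c⁹, (c¹⁴)³ = c⁴, (c¹⁴)⁴ = c¹⁸, (c¹⁴)⁵ = c¹³, (c¹⁴)⁶ = c⁸, (c¹⁴)⁷ = c³, (c¹⁴)⁸ = c¹⁷, (c¹⁴)⁹ = c¹², (c¹⁴)¹⁰ = c⁷, (c¹⁴)¹¹ = c², (c¹⁴)¹² = c¹⁶, (c¹⁴)¹³ = c¹¹, (c¹⁴)¹⁴ = c⁶, (c¹⁴)¹⁵ = c, (c¹⁴)¹⁶ = c¹⁵, (c¹⁴)¹⁷ = c¹⁰, (c¹⁴)¹⁸ = c⁵, (c¹⁴)¹⁹ = e.
So |⟨c¹⁴⟩| = ord(c¹⁴) = 19. With |G| = 19, by Lagrange [G : ⟨c¹⁴⟩] = 19/19 = 1.

Answer: 1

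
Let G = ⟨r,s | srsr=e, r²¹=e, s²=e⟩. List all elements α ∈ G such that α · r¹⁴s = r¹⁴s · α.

⟨r¹⁴s⟩ ⊆ C_G(r¹⁴s) since powers of r¹⁴s commute with r¹⁴s; so |C_G(r¹⁴s)| ≥ |⟨r¹⁴s⟩| = 2.
By orbit–stabilizer, |C_G(r¹⁴s)| = |G| / |conj. class of r¹⁴s| = 42 / 21 = 2.
The 2 elements commuting with r¹⁴s are {e, r¹⁴s}.

Answer: {e, r¹⁴s}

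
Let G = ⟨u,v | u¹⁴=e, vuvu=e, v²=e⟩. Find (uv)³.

Compute successive powers of (uv), reducing at each step:
  (uv)²: (uv) · u = v;   v · v = e
  (uv)³: e · u = u;   u · v = uv

Answer: uv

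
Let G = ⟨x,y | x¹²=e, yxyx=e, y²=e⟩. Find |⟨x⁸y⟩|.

|⟨x⁸y⟩| equals the order of x⁸y. Compute successive powers until reaching e:
  (x⁸y)¹ = x⁸y, (x⁸y)² = e.
The smallest positive k with (x⁸y)ᵏ = e is 2, so |⟨x⁸y⟩| = 2.

Answer: 2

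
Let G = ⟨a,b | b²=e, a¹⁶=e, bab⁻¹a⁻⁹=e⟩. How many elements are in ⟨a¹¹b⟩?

|⟨a¹¹b⟩| equals the order of a¹¹b. Compute successive powers until reaching e:
  (a¹¹b)¹ = a¹¹b, (a¹¹b)² = a¹⁴, (a¹¹b)³ = a⁹b, (a¹¹b)⁴ = a¹², (a¹¹b)⁵ = a⁷b, (a¹¹b)⁶ = a¹⁰, (a¹¹b)⁷ = a⁵b, (a¹¹b)⁸ = a⁸, (a¹¹b)⁹ = a³b, (a¹¹b)¹⁰ = a⁶, (a¹¹b)¹¹ = ab, (a¹¹b)¹² = a⁴, (a¹¹b)¹³ = a¹⁵b, (a¹¹b)¹⁴ = a², (a¹¹b)¹⁵ = a¹³b, (a¹¹b)¹⁶ = e.
The smallest positive k with (a¹¹b)ᵏ = e is 16, so |⟨a¹¹b⟩| = 16.

Answer: 16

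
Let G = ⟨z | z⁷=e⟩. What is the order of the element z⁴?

Compute successive powers until reaching e:
  (z⁴)¹ = z⁴, (z⁴)² = z, (z⁴)³ = z⁵, (z⁴)⁴ = z², (z⁴)⁵ = z⁶, (z⁴)⁶ = z³, (z⁴)⁷ = e.
The smallest positive k with (z⁴)ᵏ = e is 7.

Answer: 7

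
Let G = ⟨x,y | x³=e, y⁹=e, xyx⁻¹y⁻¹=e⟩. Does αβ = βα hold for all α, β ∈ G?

Each pair of generators commutes: x·y = xy = y·x. Since the generators pairwise commute, every element of G commutes with every other, so G is abelian.

Answer: Yes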